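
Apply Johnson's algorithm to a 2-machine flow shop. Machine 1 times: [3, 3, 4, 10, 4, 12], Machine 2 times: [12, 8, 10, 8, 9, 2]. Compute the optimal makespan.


Apply Johnson's rule:
  Group 1 (a <= b): [(1, 3, 12), (2, 3, 8), (3, 4, 10), (5, 4, 9)]
  Group 2 (a > b): [(4, 10, 8), (6, 12, 2)]
Optimal job order: [1, 2, 3, 5, 4, 6]
Schedule:
  Job 1: M1 done at 3, M2 done at 15
  Job 2: M1 done at 6, M2 done at 23
  Job 3: M1 done at 10, M2 done at 33
  Job 5: M1 done at 14, M2 done at 42
  Job 4: M1 done at 24, M2 done at 50
  Job 6: M1 done at 36, M2 done at 52
Makespan = 52

52


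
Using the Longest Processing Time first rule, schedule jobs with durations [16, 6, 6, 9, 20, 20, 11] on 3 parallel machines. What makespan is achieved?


Sort jobs in decreasing order (LPT): [20, 20, 16, 11, 9, 6, 6]
Assign each job to the least loaded machine:
  Machine 1: jobs [20, 9], load = 29
  Machine 2: jobs [20, 6, 6], load = 32
  Machine 3: jobs [16, 11], load = 27
Makespan = max load = 32

32


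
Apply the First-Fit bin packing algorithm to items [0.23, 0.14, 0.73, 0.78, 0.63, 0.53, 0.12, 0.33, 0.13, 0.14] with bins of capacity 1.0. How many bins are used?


Place items sequentially using First-Fit:
  Item 0.23 -> new Bin 1
  Item 0.14 -> Bin 1 (now 0.37)
  Item 0.73 -> new Bin 2
  Item 0.78 -> new Bin 3
  Item 0.63 -> Bin 1 (now 1.0)
  Item 0.53 -> new Bin 4
  Item 0.12 -> Bin 2 (now 0.85)
  Item 0.33 -> Bin 4 (now 0.86)
  Item 0.13 -> Bin 2 (now 0.98)
  Item 0.14 -> Bin 3 (now 0.92)
Total bins used = 4

4


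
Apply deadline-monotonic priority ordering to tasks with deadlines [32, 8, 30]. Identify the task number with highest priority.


Sort tasks by relative deadline (ascending):
  Task 2: deadline = 8
  Task 3: deadline = 30
  Task 1: deadline = 32
Priority order (highest first): [2, 3, 1]
Highest priority task = 2

2


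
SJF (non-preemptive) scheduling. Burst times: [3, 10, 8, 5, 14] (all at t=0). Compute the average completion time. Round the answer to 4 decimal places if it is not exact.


SJF order (ascending): [3, 5, 8, 10, 14]
Completion times:
  Job 1: burst=3, C=3
  Job 2: burst=5, C=8
  Job 3: burst=8, C=16
  Job 4: burst=10, C=26
  Job 5: burst=14, C=40
Average completion = 93/5 = 18.6

18.6


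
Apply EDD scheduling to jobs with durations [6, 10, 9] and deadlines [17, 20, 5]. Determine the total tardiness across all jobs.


Sort by due date (EDD order): [(9, 5), (6, 17), (10, 20)]
Compute completion times and tardiness:
  Job 1: p=9, d=5, C=9, tardiness=max(0,9-5)=4
  Job 2: p=6, d=17, C=15, tardiness=max(0,15-17)=0
  Job 3: p=10, d=20, C=25, tardiness=max(0,25-20)=5
Total tardiness = 9

9


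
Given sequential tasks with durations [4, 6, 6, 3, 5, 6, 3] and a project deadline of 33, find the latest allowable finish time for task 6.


LF(activity 6) = deadline - sum of successor durations
Successors: activities 7 through 7 with durations [3]
Sum of successor durations = 3
LF = 33 - 3 = 30

30


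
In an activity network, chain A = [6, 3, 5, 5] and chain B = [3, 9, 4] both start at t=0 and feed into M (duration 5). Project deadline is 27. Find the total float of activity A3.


Forward pass: ES(A3) = sum of predecessors on chain A = 9
EF = ES + duration = 9 + 5 = 14
Backward pass: LF(M) = deadline = 27; LS(M) = 27 - 5 = 22
LF(A3) = LS(M) - sum(successors on chain A) = 22 - 5 = 17
LS = LF - duration = 17 - 5 = 12
Total float = LS - ES = 12 - 9 = 3

3


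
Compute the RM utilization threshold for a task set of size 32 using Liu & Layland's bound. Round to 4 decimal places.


Compute 2^(1/32) = 1.0218971487
Subtract 1: 1.0218971487 - 1 = 0.0218971487
Multiply by n: 32 * 0.0218971487 = 0.7007087584
Round to 4 dp: 0.7007

0.7007


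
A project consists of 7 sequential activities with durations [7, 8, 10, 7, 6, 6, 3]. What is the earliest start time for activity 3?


Activity 3 starts after activities 1 through 2 complete.
Predecessor durations: [7, 8]
ES = 7 + 8 = 15

15


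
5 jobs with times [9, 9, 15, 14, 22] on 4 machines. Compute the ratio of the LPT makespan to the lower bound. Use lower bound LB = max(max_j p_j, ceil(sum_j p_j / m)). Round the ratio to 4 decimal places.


LPT order: [22, 15, 14, 9, 9]
Machine loads after assignment: [22, 15, 14, 18]
LPT makespan = 22
Lower bound = max(max_job, ceil(total/4)) = max(22, 18) = 22
Ratio = 22 / 22 = 1.0

1.0


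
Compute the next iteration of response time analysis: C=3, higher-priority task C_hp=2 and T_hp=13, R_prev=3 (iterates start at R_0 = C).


R_next = C + ceil(R_prev / T_hp) * C_hp
ceil(3 / 13) = ceil(0.2308) = 1
Interference = 1 * 2 = 2
R_next = 3 + 2 = 5

5


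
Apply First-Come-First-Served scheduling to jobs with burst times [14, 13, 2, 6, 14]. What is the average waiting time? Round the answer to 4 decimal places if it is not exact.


FCFS order (as given): [14, 13, 2, 6, 14]
Waiting times:
  Job 1: wait = 0
  Job 2: wait = 14
  Job 3: wait = 27
  Job 4: wait = 29
  Job 5: wait = 35
Sum of waiting times = 105
Average waiting time = 105/5 = 21.0

21.0


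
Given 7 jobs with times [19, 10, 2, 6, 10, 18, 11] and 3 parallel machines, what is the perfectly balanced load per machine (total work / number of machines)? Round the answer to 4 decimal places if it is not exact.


Total processing time = 19 + 10 + 2 + 6 + 10 + 18 + 11 = 76
Number of machines = 3
Ideal balanced load = 76 / 3 = 25.3333

25.3333


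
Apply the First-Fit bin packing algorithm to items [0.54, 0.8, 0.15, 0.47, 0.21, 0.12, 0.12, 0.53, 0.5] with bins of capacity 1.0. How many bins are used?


Place items sequentially using First-Fit:
  Item 0.54 -> new Bin 1
  Item 0.8 -> new Bin 2
  Item 0.15 -> Bin 1 (now 0.69)
  Item 0.47 -> new Bin 3
  Item 0.21 -> Bin 1 (now 0.9)
  Item 0.12 -> Bin 2 (now 0.92)
  Item 0.12 -> Bin 3 (now 0.59)
  Item 0.53 -> new Bin 4
  Item 0.5 -> new Bin 5
Total bins used = 5

5


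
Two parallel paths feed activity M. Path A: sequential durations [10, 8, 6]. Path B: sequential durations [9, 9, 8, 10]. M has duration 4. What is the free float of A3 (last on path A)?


ES(A3) = sum of predecessors on chain A = 18
EF(A3) = ES + duration = 18 + 6 = 24
Successor of A3 is M. ES(M) = max(sum(A), sum(B)) = max(24, 36) = 36
Free float = ES(successor) - EF(current) = 36 - 24 = 12

12


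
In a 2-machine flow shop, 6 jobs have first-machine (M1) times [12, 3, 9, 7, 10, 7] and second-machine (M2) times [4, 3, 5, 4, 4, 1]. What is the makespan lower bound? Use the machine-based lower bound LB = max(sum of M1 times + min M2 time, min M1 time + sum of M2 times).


LB1 = sum(M1 times) + min(M2 times) = 48 + 1 = 49
LB2 = min(M1 times) + sum(M2 times) = 3 + 21 = 24
Lower bound = max(LB1, LB2) = max(49, 24) = 49

49


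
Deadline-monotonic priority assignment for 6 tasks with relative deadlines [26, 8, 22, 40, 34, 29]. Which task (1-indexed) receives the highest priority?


Sort tasks by relative deadline (ascending):
  Task 2: deadline = 8
  Task 3: deadline = 22
  Task 1: deadline = 26
  Task 6: deadline = 29
  Task 5: deadline = 34
  Task 4: deadline = 40
Priority order (highest first): [2, 3, 1, 6, 5, 4]
Highest priority task = 2

2


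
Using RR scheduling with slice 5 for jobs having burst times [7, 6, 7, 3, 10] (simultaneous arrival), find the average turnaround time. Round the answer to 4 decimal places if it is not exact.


Time quantum = 5
Execution trace:
  J1 runs 5 units, time = 5
  J2 runs 5 units, time = 10
  J3 runs 5 units, time = 15
  J4 runs 3 units, time = 18
  J5 runs 5 units, time = 23
  J1 runs 2 units, time = 25
  J2 runs 1 units, time = 26
  J3 runs 2 units, time = 28
  J5 runs 5 units, time = 33
Finish times: [25, 26, 28, 18, 33]
Average turnaround = 130/5 = 26.0

26.0


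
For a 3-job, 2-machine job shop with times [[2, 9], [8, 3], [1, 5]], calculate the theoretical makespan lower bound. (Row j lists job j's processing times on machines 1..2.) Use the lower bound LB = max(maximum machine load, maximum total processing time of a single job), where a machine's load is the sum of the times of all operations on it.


Machine loads:
  Machine 1: 2 + 8 + 1 = 11
  Machine 2: 9 + 3 + 5 = 17
Max machine load = 17
Job totals:
  Job 1: 11
  Job 2: 11
  Job 3: 6
Max job total = 11
Lower bound = max(17, 11) = 17

17


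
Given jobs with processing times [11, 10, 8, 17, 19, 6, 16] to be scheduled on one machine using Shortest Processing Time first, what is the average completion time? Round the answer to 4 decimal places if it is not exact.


Sort jobs by processing time (SPT order): [6, 8, 10, 11, 16, 17, 19]
Compute completion times sequentially:
  Job 1: processing = 6, completes at 6
  Job 2: processing = 8, completes at 14
  Job 3: processing = 10, completes at 24
  Job 4: processing = 11, completes at 35
  Job 5: processing = 16, completes at 51
  Job 6: processing = 17, completes at 68
  Job 7: processing = 19, completes at 87
Sum of completion times = 285
Average completion time = 285/7 = 40.7143

40.7143


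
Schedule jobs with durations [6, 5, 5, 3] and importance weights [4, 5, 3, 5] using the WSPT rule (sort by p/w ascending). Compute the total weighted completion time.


Compute p/w ratios and sort ascending (WSPT): [(3, 5), (5, 5), (6, 4), (5, 3)]
Compute weighted completion times:
  Job (p=3,w=5): C=3, w*C=5*3=15
  Job (p=5,w=5): C=8, w*C=5*8=40
  Job (p=6,w=4): C=14, w*C=4*14=56
  Job (p=5,w=3): C=19, w*C=3*19=57
Total weighted completion time = 168

168


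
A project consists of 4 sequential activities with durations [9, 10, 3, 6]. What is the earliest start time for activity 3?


Activity 3 starts after activities 1 through 2 complete.
Predecessor durations: [9, 10]
ES = 9 + 10 = 19

19


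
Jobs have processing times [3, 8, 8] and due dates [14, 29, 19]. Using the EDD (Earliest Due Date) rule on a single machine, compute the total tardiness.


Sort by due date (EDD order): [(3, 14), (8, 19), (8, 29)]
Compute completion times and tardiness:
  Job 1: p=3, d=14, C=3, tardiness=max(0,3-14)=0
  Job 2: p=8, d=19, C=11, tardiness=max(0,11-19)=0
  Job 3: p=8, d=29, C=19, tardiness=max(0,19-29)=0
Total tardiness = 0

0


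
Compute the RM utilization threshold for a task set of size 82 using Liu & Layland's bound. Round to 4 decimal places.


Compute 2^(1/82) = 1.0084888420
Subtract 1: 1.0084888420 - 1 = 0.0084888420
Multiply by n: 82 * 0.0084888420 = 0.6960850440
Round to 4 dp: 0.6961

0.6961


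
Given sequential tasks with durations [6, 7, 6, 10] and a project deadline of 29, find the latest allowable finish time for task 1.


LF(activity 1) = deadline - sum of successor durations
Successors: activities 2 through 4 with durations [7, 6, 10]
Sum of successor durations = 23
LF = 29 - 23 = 6

6


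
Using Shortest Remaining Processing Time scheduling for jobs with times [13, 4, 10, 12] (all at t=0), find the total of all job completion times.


Since all jobs arrive at t=0, SRPT equals SPT ordering.
SPT order: [4, 10, 12, 13]
Completion times:
  Job 1: p=4, C=4
  Job 2: p=10, C=14
  Job 3: p=12, C=26
  Job 4: p=13, C=39
Total completion time = 4 + 14 + 26 + 39 = 83

83


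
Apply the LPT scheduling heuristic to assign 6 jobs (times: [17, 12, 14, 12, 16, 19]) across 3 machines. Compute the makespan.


Sort jobs in decreasing order (LPT): [19, 17, 16, 14, 12, 12]
Assign each job to the least loaded machine:
  Machine 1: jobs [19, 12], load = 31
  Machine 2: jobs [17, 12], load = 29
  Machine 3: jobs [16, 14], load = 30
Makespan = max load = 31

31


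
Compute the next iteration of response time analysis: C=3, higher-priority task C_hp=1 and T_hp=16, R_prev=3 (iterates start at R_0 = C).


R_next = C + ceil(R_prev / T_hp) * C_hp
ceil(3 / 16) = ceil(0.1875) = 1
Interference = 1 * 1 = 1
R_next = 3 + 1 = 4

4


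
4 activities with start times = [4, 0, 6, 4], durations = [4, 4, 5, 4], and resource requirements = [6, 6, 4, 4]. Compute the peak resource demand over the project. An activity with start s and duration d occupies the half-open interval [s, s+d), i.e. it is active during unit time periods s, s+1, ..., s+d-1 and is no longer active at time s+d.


Each activity i is active on [start_i, start_i + duration_i).
Compute total resource usage per time slot:
  t=0: active resources = [6], total = 6
  t=1: active resources = [6], total = 6
  t=2: active resources = [6], total = 6
  t=3: active resources = [6], total = 6
  t=4: active resources = [6, 4], total = 10
  t=5: active resources = [6, 4], total = 10
  t=6: active resources = [6, 4, 4], total = 14
  t=7: active resources = [6, 4, 4], total = 14
  t=8: active resources = [4], total = 4
  t=9: active resources = [4], total = 4
  t=10: active resources = [4], total = 4
Peak resource demand = 14

14


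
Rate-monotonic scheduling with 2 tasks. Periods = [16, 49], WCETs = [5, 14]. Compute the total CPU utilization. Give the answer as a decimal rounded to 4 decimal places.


Compute individual utilizations (exact fractions):
  Task 1: C/T = 5/16 (approx. 0.3125)
  Task 2: C/T = 14/49 = 2/7 (approx. 0.2857)
Total utilization U = 5/16 + 2/7 = 67/112
Rounded to 4 decimal places: U = 0.5982
RM (Liu & Layland) bound for 2 tasks = 0.828427; compare with U = 67/112 (approx. 0.598214)
U <= bound, so schedulable by RM sufficient condition.

0.5982


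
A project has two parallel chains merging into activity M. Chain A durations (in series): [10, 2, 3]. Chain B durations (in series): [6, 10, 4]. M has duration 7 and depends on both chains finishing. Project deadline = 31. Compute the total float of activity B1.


Forward pass: ES(B1) = sum of predecessors on chain B = 0
EF = ES + duration = 0 + 6 = 6
Backward pass: LF(M) = deadline = 31; LS(M) = 31 - 7 = 24
LF(B1) = LS(M) - sum(successors on chain B) = 24 - 14 = 10
LS = LF - duration = 10 - 6 = 4
Total float = LS - ES = 4 - 0 = 4

4


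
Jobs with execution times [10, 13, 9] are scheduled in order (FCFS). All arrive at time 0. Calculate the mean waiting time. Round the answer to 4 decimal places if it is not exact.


FCFS order (as given): [10, 13, 9]
Waiting times:
  Job 1: wait = 0
  Job 2: wait = 10
  Job 3: wait = 23
Sum of waiting times = 33
Average waiting time = 33/3 = 11.0

11.0


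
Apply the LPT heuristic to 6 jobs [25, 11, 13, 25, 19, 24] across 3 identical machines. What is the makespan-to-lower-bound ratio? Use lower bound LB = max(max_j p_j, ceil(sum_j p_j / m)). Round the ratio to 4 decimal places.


LPT order: [25, 25, 24, 19, 13, 11]
Machine loads after assignment: [38, 36, 43]
LPT makespan = 43
Lower bound = max(max_job, ceil(total/3)) = max(25, 39) = 39
Ratio = 43 / 39 = 1.1026

1.1026


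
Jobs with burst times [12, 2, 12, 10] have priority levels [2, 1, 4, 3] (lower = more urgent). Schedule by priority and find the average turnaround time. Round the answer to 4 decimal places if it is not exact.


Sort by priority (ascending = highest first):
Order: [(1, 2), (2, 12), (3, 10), (4, 12)]
Completion times:
  Priority 1, burst=2, C=2
  Priority 2, burst=12, C=14
  Priority 3, burst=10, C=24
  Priority 4, burst=12, C=36
Average turnaround = 76/4 = 19.0

19.0


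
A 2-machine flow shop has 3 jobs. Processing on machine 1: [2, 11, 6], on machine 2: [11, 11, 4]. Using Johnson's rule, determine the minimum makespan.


Apply Johnson's rule:
  Group 1 (a <= b): [(1, 2, 11), (2, 11, 11)]
  Group 2 (a > b): [(3, 6, 4)]
Optimal job order: [1, 2, 3]
Schedule:
  Job 1: M1 done at 2, M2 done at 13
  Job 2: M1 done at 13, M2 done at 24
  Job 3: M1 done at 19, M2 done at 28
Makespan = 28

28


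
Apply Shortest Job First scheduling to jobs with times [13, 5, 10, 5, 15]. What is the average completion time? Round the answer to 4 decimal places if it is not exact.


SJF order (ascending): [5, 5, 10, 13, 15]
Completion times:
  Job 1: burst=5, C=5
  Job 2: burst=5, C=10
  Job 3: burst=10, C=20
  Job 4: burst=13, C=33
  Job 5: burst=15, C=48
Average completion = 116/5 = 23.2

23.2


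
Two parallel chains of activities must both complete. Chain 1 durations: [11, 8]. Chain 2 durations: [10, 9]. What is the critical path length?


Path A total = 11 + 8 = 19
Path B total = 10 + 9 = 19
Critical path = longest path = max(19, 19) = 19

19


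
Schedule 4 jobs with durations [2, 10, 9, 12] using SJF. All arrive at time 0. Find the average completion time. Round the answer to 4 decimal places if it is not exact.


SJF order (ascending): [2, 9, 10, 12]
Completion times:
  Job 1: burst=2, C=2
  Job 2: burst=9, C=11
  Job 3: burst=10, C=21
  Job 4: burst=12, C=33
Average completion = 67/4 = 16.75

16.75


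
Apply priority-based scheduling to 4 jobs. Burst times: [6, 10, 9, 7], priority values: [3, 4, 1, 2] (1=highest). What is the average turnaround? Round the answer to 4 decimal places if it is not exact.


Sort by priority (ascending = highest first):
Order: [(1, 9), (2, 7), (3, 6), (4, 10)]
Completion times:
  Priority 1, burst=9, C=9
  Priority 2, burst=7, C=16
  Priority 3, burst=6, C=22
  Priority 4, burst=10, C=32
Average turnaround = 79/4 = 19.75

19.75


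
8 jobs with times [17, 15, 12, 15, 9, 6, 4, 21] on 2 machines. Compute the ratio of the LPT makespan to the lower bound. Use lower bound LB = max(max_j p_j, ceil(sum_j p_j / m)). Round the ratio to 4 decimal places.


LPT order: [21, 17, 15, 15, 12, 9, 6, 4]
Machine loads after assignment: [49, 50]
LPT makespan = 50
Lower bound = max(max_job, ceil(total/2)) = max(21, 50) = 50
Ratio = 50 / 50 = 1.0

1.0


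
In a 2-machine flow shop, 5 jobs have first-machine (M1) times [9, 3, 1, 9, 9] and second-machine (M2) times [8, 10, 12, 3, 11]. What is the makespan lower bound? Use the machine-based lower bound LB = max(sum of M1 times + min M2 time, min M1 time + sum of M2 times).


LB1 = sum(M1 times) + min(M2 times) = 31 + 3 = 34
LB2 = min(M1 times) + sum(M2 times) = 1 + 44 = 45
Lower bound = max(LB1, LB2) = max(34, 45) = 45

45


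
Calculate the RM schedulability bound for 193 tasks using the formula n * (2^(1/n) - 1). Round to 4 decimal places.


Compute 2^(1/193) = 1.0035978931
Subtract 1: 1.0035978931 - 1 = 0.0035978931
Multiply by n: 193 * 0.0035978931 = 0.6943933683
Round to 4 dp: 0.6944

0.6944


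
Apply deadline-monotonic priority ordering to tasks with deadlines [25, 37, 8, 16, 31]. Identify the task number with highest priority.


Sort tasks by relative deadline (ascending):
  Task 3: deadline = 8
  Task 4: deadline = 16
  Task 1: deadline = 25
  Task 5: deadline = 31
  Task 2: deadline = 37
Priority order (highest first): [3, 4, 1, 5, 2]
Highest priority task = 3

3


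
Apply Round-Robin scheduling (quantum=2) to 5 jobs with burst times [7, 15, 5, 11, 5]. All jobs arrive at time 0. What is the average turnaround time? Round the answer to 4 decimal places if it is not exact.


Time quantum = 2
Execution trace:
  J1 runs 2 units, time = 2
  J2 runs 2 units, time = 4
  J3 runs 2 units, time = 6
  J4 runs 2 units, time = 8
  J5 runs 2 units, time = 10
  J1 runs 2 units, time = 12
  J2 runs 2 units, time = 14
  J3 runs 2 units, time = 16
  J4 runs 2 units, time = 18
  J5 runs 2 units, time = 20
  J1 runs 2 units, time = 22
  J2 runs 2 units, time = 24
  J3 runs 1 units, time = 25
  J4 runs 2 units, time = 27
  J5 runs 1 units, time = 28
  J1 runs 1 units, time = 29
  J2 runs 2 units, time = 31
  J4 runs 2 units, time = 33
  J2 runs 2 units, time = 35
  J4 runs 2 units, time = 37
  J2 runs 2 units, time = 39
  J4 runs 1 units, time = 40
  J2 runs 2 units, time = 42
  J2 runs 1 units, time = 43
Finish times: [29, 43, 25, 40, 28]
Average turnaround = 165/5 = 33.0

33.0


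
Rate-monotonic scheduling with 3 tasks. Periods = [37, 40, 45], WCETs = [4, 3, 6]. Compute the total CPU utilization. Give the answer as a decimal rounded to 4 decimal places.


Compute individual utilizations (exact fractions):
  Task 1: C/T = 4/37 (approx. 0.1081)
  Task 2: C/T = 3/40 (approx. 0.075)
  Task 3: C/T = 6/45 = 2/15 (approx. 0.1333)
Total utilization U = 4/37 + 3/40 + 2/15 = 281/888
Rounded to 4 decimal places: U = 0.3164
RM (Liu & Layland) bound for 3 tasks = 0.779763; compare with U = 281/888 (approx. 0.316441)
U <= bound, so schedulable by RM sufficient condition.

0.3164


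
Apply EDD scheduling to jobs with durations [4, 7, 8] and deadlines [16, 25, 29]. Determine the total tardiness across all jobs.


Sort by due date (EDD order): [(4, 16), (7, 25), (8, 29)]
Compute completion times and tardiness:
  Job 1: p=4, d=16, C=4, tardiness=max(0,4-16)=0
  Job 2: p=7, d=25, C=11, tardiness=max(0,11-25)=0
  Job 3: p=8, d=29, C=19, tardiness=max(0,19-29)=0
Total tardiness = 0

0


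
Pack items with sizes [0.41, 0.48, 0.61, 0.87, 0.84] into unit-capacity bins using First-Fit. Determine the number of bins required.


Place items sequentially using First-Fit:
  Item 0.41 -> new Bin 1
  Item 0.48 -> Bin 1 (now 0.89)
  Item 0.61 -> new Bin 2
  Item 0.87 -> new Bin 3
  Item 0.84 -> new Bin 4
Total bins used = 4

4


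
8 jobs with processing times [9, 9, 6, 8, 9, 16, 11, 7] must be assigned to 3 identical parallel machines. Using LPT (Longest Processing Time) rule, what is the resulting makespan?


Sort jobs in decreasing order (LPT): [16, 11, 9, 9, 9, 8, 7, 6]
Assign each job to the least loaded machine:
  Machine 1: jobs [16, 8], load = 24
  Machine 2: jobs [11, 9, 6], load = 26
  Machine 3: jobs [9, 9, 7], load = 25
Makespan = max load = 26

26


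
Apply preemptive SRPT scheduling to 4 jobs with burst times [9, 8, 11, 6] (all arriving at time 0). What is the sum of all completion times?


Since all jobs arrive at t=0, SRPT equals SPT ordering.
SPT order: [6, 8, 9, 11]
Completion times:
  Job 1: p=6, C=6
  Job 2: p=8, C=14
  Job 3: p=9, C=23
  Job 4: p=11, C=34
Total completion time = 6 + 14 + 23 + 34 = 77

77


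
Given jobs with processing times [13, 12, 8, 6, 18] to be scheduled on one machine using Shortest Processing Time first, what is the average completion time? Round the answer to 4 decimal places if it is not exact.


Sort jobs by processing time (SPT order): [6, 8, 12, 13, 18]
Compute completion times sequentially:
  Job 1: processing = 6, completes at 6
  Job 2: processing = 8, completes at 14
  Job 3: processing = 12, completes at 26
  Job 4: processing = 13, completes at 39
  Job 5: processing = 18, completes at 57
Sum of completion times = 142
Average completion time = 142/5 = 28.4

28.4


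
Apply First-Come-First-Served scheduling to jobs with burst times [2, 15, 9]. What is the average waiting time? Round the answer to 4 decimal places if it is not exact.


FCFS order (as given): [2, 15, 9]
Waiting times:
  Job 1: wait = 0
  Job 2: wait = 2
  Job 3: wait = 17
Sum of waiting times = 19
Average waiting time = 19/3 = 6.3333

6.3333


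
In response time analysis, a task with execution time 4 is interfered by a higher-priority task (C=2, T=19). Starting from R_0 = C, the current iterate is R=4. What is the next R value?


R_next = C + ceil(R_prev / T_hp) * C_hp
ceil(4 / 19) = ceil(0.2105) = 1
Interference = 1 * 2 = 2
R_next = 4 + 2 = 6

6


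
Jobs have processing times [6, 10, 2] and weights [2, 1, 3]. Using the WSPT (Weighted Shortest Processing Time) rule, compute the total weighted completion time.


Compute p/w ratios and sort ascending (WSPT): [(2, 3), (6, 2), (10, 1)]
Compute weighted completion times:
  Job (p=2,w=3): C=2, w*C=3*2=6
  Job (p=6,w=2): C=8, w*C=2*8=16
  Job (p=10,w=1): C=18, w*C=1*18=18
Total weighted completion time = 40

40


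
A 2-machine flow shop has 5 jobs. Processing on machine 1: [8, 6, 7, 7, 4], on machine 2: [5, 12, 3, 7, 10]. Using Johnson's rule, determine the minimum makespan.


Apply Johnson's rule:
  Group 1 (a <= b): [(5, 4, 10), (2, 6, 12), (4, 7, 7)]
  Group 2 (a > b): [(1, 8, 5), (3, 7, 3)]
Optimal job order: [5, 2, 4, 1, 3]
Schedule:
  Job 5: M1 done at 4, M2 done at 14
  Job 2: M1 done at 10, M2 done at 26
  Job 4: M1 done at 17, M2 done at 33
  Job 1: M1 done at 25, M2 done at 38
  Job 3: M1 done at 32, M2 done at 41
Makespan = 41

41


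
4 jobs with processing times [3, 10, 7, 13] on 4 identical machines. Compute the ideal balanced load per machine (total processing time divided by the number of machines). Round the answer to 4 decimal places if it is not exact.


Total processing time = 3 + 10 + 7 + 13 = 33
Number of machines = 4
Ideal balanced load = 33 / 4 = 8.25

8.25


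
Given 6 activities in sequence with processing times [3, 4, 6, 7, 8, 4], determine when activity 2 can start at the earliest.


Activity 2 starts after activities 1 through 1 complete.
Predecessor durations: [3]
ES = 3 = 3

3


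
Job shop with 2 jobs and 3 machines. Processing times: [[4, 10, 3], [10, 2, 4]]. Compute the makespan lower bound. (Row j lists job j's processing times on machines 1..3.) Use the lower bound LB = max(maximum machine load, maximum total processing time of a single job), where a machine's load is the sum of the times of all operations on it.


Machine loads:
  Machine 1: 4 + 10 = 14
  Machine 2: 10 + 2 = 12
  Machine 3: 3 + 4 = 7
Max machine load = 14
Job totals:
  Job 1: 17
  Job 2: 16
Max job total = 17
Lower bound = max(14, 17) = 17

17


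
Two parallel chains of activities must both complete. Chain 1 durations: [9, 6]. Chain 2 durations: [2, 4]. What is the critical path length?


Path A total = 9 + 6 = 15
Path B total = 2 + 4 = 6
Critical path = longest path = max(15, 6) = 15

15


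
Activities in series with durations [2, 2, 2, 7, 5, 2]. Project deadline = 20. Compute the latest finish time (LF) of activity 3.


LF(activity 3) = deadline - sum of successor durations
Successors: activities 4 through 6 with durations [7, 5, 2]
Sum of successor durations = 14
LF = 20 - 14 = 6

6


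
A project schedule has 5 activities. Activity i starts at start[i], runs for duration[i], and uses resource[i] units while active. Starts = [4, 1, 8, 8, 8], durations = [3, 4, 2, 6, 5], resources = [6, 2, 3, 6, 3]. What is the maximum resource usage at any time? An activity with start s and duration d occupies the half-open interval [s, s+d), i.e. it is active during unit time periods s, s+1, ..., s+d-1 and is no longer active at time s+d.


Each activity i is active on [start_i, start_i + duration_i).
Compute total resource usage per time slot:
  t=0: active resources = [], total = 0
  t=1: active resources = [2], total = 2
  t=2: active resources = [2], total = 2
  t=3: active resources = [2], total = 2
  t=4: active resources = [6, 2], total = 8
  t=5: active resources = [6], total = 6
  t=6: active resources = [6], total = 6
  t=7: active resources = [], total = 0
  t=8: active resources = [3, 6, 3], total = 12
  t=9: active resources = [3, 6, 3], total = 12
  t=10: active resources = [6, 3], total = 9
  t=11: active resources = [6, 3], total = 9
  t=12: active resources = [6, 3], total = 9
  t=13: active resources = [6], total = 6
Peak resource demand = 12

12


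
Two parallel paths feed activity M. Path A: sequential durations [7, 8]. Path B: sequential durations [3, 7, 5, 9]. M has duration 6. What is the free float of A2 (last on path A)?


ES(A2) = sum of predecessors on chain A = 7
EF(A2) = ES + duration = 7 + 8 = 15
Successor of A2 is M. ES(M) = max(sum(A), sum(B)) = max(15, 24) = 24
Free float = ES(successor) - EF(current) = 24 - 15 = 9

9


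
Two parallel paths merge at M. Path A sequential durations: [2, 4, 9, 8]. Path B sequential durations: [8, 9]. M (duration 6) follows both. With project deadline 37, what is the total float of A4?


Forward pass: ES(A4) = sum of predecessors on chain A = 15
EF = ES + duration = 15 + 8 = 23
Backward pass: LF(M) = deadline = 37; LS(M) = 37 - 6 = 31
LF(A4) = LS(M) - sum(successors on chain A) = 31 - 0 = 31
LS = LF - duration = 31 - 8 = 23
Total float = LS - ES = 23 - 15 = 8

8


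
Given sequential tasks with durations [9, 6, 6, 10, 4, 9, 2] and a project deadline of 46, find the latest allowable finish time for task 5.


LF(activity 5) = deadline - sum of successor durations
Successors: activities 6 through 7 with durations [9, 2]
Sum of successor durations = 11
LF = 46 - 11 = 35

35


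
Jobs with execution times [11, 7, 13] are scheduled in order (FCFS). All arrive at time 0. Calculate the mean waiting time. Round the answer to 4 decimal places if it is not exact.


FCFS order (as given): [11, 7, 13]
Waiting times:
  Job 1: wait = 0
  Job 2: wait = 11
  Job 3: wait = 18
Sum of waiting times = 29
Average waiting time = 29/3 = 9.6667

9.6667


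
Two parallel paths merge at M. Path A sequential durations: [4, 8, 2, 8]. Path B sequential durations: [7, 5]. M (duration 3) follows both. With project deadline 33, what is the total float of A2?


Forward pass: ES(A2) = sum of predecessors on chain A = 4
EF = ES + duration = 4 + 8 = 12
Backward pass: LF(M) = deadline = 33; LS(M) = 33 - 3 = 30
LF(A2) = LS(M) - sum(successors on chain A) = 30 - 10 = 20
LS = LF - duration = 20 - 8 = 12
Total float = LS - ES = 12 - 4 = 8

8


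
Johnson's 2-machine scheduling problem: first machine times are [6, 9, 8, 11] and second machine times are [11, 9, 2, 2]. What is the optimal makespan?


Apply Johnson's rule:
  Group 1 (a <= b): [(1, 6, 11), (2, 9, 9)]
  Group 2 (a > b): [(3, 8, 2), (4, 11, 2)]
Optimal job order: [1, 2, 3, 4]
Schedule:
  Job 1: M1 done at 6, M2 done at 17
  Job 2: M1 done at 15, M2 done at 26
  Job 3: M1 done at 23, M2 done at 28
  Job 4: M1 done at 34, M2 done at 36
Makespan = 36

36


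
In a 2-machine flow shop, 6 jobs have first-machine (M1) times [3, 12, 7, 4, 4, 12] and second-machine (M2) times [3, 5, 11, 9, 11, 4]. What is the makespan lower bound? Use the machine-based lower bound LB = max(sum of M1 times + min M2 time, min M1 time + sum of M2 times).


LB1 = sum(M1 times) + min(M2 times) = 42 + 3 = 45
LB2 = min(M1 times) + sum(M2 times) = 3 + 43 = 46
Lower bound = max(LB1, LB2) = max(45, 46) = 46

46


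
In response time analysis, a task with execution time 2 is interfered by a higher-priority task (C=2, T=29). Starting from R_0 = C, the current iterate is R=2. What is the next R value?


R_next = C + ceil(R_prev / T_hp) * C_hp
ceil(2 / 29) = ceil(0.069) = 1
Interference = 1 * 2 = 2
R_next = 2 + 2 = 4

4


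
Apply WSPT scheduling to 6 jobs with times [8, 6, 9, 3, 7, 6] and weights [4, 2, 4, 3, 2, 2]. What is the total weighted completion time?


Compute p/w ratios and sort ascending (WSPT): [(3, 3), (8, 4), (9, 4), (6, 2), (6, 2), (7, 2)]
Compute weighted completion times:
  Job (p=3,w=3): C=3, w*C=3*3=9
  Job (p=8,w=4): C=11, w*C=4*11=44
  Job (p=9,w=4): C=20, w*C=4*20=80
  Job (p=6,w=2): C=26, w*C=2*26=52
  Job (p=6,w=2): C=32, w*C=2*32=64
  Job (p=7,w=2): C=39, w*C=2*39=78
Total weighted completion time = 327

327


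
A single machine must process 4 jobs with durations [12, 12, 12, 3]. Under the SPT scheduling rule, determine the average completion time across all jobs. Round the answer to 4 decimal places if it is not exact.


Sort jobs by processing time (SPT order): [3, 12, 12, 12]
Compute completion times sequentially:
  Job 1: processing = 3, completes at 3
  Job 2: processing = 12, completes at 15
  Job 3: processing = 12, completes at 27
  Job 4: processing = 12, completes at 39
Sum of completion times = 84
Average completion time = 84/4 = 21.0

21.0


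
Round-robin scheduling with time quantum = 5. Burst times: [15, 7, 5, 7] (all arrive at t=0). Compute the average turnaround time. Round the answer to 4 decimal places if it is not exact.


Time quantum = 5
Execution trace:
  J1 runs 5 units, time = 5
  J2 runs 5 units, time = 10
  J3 runs 5 units, time = 15
  J4 runs 5 units, time = 20
  J1 runs 5 units, time = 25
  J2 runs 2 units, time = 27
  J4 runs 2 units, time = 29
  J1 runs 5 units, time = 34
Finish times: [34, 27, 15, 29]
Average turnaround = 105/4 = 26.25

26.25


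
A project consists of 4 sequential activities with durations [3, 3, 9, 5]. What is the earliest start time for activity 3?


Activity 3 starts after activities 1 through 2 complete.
Predecessor durations: [3, 3]
ES = 3 + 3 = 6

6


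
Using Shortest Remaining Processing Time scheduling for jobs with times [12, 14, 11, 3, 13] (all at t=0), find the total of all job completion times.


Since all jobs arrive at t=0, SRPT equals SPT ordering.
SPT order: [3, 11, 12, 13, 14]
Completion times:
  Job 1: p=3, C=3
  Job 2: p=11, C=14
  Job 3: p=12, C=26
  Job 4: p=13, C=39
  Job 5: p=14, C=53
Total completion time = 3 + 14 + 26 + 39 + 53 = 135

135


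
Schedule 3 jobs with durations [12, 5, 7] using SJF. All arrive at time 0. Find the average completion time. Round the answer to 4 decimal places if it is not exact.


SJF order (ascending): [5, 7, 12]
Completion times:
  Job 1: burst=5, C=5
  Job 2: burst=7, C=12
  Job 3: burst=12, C=24
Average completion = 41/3 = 13.6667

13.6667


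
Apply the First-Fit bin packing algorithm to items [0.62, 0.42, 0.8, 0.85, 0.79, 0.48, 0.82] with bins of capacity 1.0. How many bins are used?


Place items sequentially using First-Fit:
  Item 0.62 -> new Bin 1
  Item 0.42 -> new Bin 2
  Item 0.8 -> new Bin 3
  Item 0.85 -> new Bin 4
  Item 0.79 -> new Bin 5
  Item 0.48 -> Bin 2 (now 0.9)
  Item 0.82 -> new Bin 6
Total bins used = 6

6


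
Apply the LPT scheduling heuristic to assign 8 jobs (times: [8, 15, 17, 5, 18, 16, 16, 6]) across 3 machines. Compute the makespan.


Sort jobs in decreasing order (LPT): [18, 17, 16, 16, 15, 8, 6, 5]
Assign each job to the least loaded machine:
  Machine 1: jobs [18, 8, 6, 5], load = 37
  Machine 2: jobs [17, 15], load = 32
  Machine 3: jobs [16, 16], load = 32
Makespan = max load = 37

37


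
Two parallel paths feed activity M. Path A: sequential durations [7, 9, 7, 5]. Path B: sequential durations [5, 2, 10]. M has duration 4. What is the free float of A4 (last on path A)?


ES(A4) = sum of predecessors on chain A = 23
EF(A4) = ES + duration = 23 + 5 = 28
Successor of A4 is M. ES(M) = max(sum(A), sum(B)) = max(28, 17) = 28
Free float = ES(successor) - EF(current) = 28 - 28 = 0

0


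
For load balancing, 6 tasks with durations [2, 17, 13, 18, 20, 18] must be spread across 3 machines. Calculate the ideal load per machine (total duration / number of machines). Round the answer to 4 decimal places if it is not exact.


Total processing time = 2 + 17 + 13 + 18 + 20 + 18 = 88
Number of machines = 3
Ideal balanced load = 88 / 3 = 29.3333

29.3333


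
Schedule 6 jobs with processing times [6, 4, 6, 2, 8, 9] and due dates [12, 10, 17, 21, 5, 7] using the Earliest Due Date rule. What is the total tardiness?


Sort by due date (EDD order): [(8, 5), (9, 7), (4, 10), (6, 12), (6, 17), (2, 21)]
Compute completion times and tardiness:
  Job 1: p=8, d=5, C=8, tardiness=max(0,8-5)=3
  Job 2: p=9, d=7, C=17, tardiness=max(0,17-7)=10
  Job 3: p=4, d=10, C=21, tardiness=max(0,21-10)=11
  Job 4: p=6, d=12, C=27, tardiness=max(0,27-12)=15
  Job 5: p=6, d=17, C=33, tardiness=max(0,33-17)=16
  Job 6: p=2, d=21, C=35, tardiness=max(0,35-21)=14
Total tardiness = 69

69


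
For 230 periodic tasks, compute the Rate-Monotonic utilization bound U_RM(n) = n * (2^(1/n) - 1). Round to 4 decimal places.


Compute 2^(1/230) = 1.0030182291
Subtract 1: 1.0030182291 - 1 = 0.0030182291
Multiply by n: 230 * 0.0030182291 = 0.6941926930
Round to 4 dp: 0.6942

0.6942


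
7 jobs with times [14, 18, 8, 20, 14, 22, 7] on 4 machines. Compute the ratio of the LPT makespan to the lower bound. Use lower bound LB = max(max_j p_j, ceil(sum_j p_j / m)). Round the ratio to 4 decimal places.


LPT order: [22, 20, 18, 14, 14, 8, 7]
Machine loads after assignment: [22, 27, 26, 28]
LPT makespan = 28
Lower bound = max(max_job, ceil(total/4)) = max(22, 26) = 26
Ratio = 28 / 26 = 1.0769

1.0769


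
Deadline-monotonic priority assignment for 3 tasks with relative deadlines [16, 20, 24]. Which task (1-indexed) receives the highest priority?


Sort tasks by relative deadline (ascending):
  Task 1: deadline = 16
  Task 2: deadline = 20
  Task 3: deadline = 24
Priority order (highest first): [1, 2, 3]
Highest priority task = 1

1


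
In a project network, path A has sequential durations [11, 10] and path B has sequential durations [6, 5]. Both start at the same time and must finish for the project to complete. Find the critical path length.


Path A total = 11 + 10 = 21
Path B total = 6 + 5 = 11
Critical path = longest path = max(21, 11) = 21

21


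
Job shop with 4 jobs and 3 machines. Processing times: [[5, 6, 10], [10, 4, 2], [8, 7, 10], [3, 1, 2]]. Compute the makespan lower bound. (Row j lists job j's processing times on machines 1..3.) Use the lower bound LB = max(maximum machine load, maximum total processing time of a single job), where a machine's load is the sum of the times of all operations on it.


Machine loads:
  Machine 1: 5 + 10 + 8 + 3 = 26
  Machine 2: 6 + 4 + 7 + 1 = 18
  Machine 3: 10 + 2 + 10 + 2 = 24
Max machine load = 26
Job totals:
  Job 1: 21
  Job 2: 16
  Job 3: 25
  Job 4: 6
Max job total = 25
Lower bound = max(26, 25) = 26

26


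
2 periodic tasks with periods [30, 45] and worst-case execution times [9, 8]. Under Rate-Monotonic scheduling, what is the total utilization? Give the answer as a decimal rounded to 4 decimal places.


Compute individual utilizations (exact fractions):
  Task 1: C/T = 9/30 = 3/10 (approx. 0.3)
  Task 2: C/T = 8/45 (approx. 0.1778)
Total utilization U = 3/10 + 8/45 = 43/90
Rounded to 4 decimal places: U = 0.4778
RM (Liu & Layland) bound for 2 tasks = 0.828427; compare with U = 43/90 (approx. 0.477778)
U <= bound, so schedulable by RM sufficient condition.

0.4778


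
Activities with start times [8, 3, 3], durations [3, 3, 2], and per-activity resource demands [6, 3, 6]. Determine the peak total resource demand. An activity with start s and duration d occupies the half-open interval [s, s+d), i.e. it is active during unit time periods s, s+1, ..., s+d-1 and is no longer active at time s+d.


Each activity i is active on [start_i, start_i + duration_i).
Compute total resource usage per time slot:
  t=0: active resources = [], total = 0
  t=1: active resources = [], total = 0
  t=2: active resources = [], total = 0
  t=3: active resources = [3, 6], total = 9
  t=4: active resources = [3, 6], total = 9
  t=5: active resources = [3], total = 3
  t=6: active resources = [], total = 0
  t=7: active resources = [], total = 0
  t=8: active resources = [6], total = 6
  t=9: active resources = [6], total = 6
  t=10: active resources = [6], total = 6
Peak resource demand = 9

9


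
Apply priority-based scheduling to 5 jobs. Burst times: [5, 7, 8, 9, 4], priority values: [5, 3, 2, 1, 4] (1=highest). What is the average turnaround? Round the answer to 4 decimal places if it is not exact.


Sort by priority (ascending = highest first):
Order: [(1, 9), (2, 8), (3, 7), (4, 4), (5, 5)]
Completion times:
  Priority 1, burst=9, C=9
  Priority 2, burst=8, C=17
  Priority 3, burst=7, C=24
  Priority 4, burst=4, C=28
  Priority 5, burst=5, C=33
Average turnaround = 111/5 = 22.2

22.2


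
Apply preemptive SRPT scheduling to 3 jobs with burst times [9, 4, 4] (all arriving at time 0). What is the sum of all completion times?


Since all jobs arrive at t=0, SRPT equals SPT ordering.
SPT order: [4, 4, 9]
Completion times:
  Job 1: p=4, C=4
  Job 2: p=4, C=8
  Job 3: p=9, C=17
Total completion time = 4 + 8 + 17 = 29

29


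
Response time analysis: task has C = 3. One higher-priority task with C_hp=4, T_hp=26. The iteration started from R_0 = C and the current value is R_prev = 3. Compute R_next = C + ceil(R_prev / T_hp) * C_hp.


R_next = C + ceil(R_prev / T_hp) * C_hp
ceil(3 / 26) = ceil(0.1154) = 1
Interference = 1 * 4 = 4
R_next = 3 + 4 = 7

7


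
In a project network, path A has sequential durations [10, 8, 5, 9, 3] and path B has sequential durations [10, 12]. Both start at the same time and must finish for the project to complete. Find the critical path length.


Path A total = 10 + 8 + 5 + 9 + 3 = 35
Path B total = 10 + 12 = 22
Critical path = longest path = max(35, 22) = 35

35


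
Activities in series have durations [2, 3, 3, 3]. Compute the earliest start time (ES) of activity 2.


Activity 2 starts after activities 1 through 1 complete.
Predecessor durations: [2]
ES = 2 = 2

2
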